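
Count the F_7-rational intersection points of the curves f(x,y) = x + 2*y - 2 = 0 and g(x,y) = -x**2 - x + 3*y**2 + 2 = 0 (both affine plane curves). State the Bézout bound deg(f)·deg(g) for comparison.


Common zeros: {(6, 5)}; count = 1; Bézout bound = 2.

deg(f) = 1, deg(g) = 2, so Bézout bound = 2.
Scan x ∈ F_7. For each x, list the y ∈ F_7 with f(x, y) ≡ 0 and those with g(x, y) ≡ 0 (mod 7); the common zeros in that column are the intersection.
  x = 0: f ≡ 0 at y ∈ {1}; g ≡ 0 at y ∈ {2, 5}; common: ∅.
  x = 1: f ≡ 0 at y ∈ {4}; g ≡ 0 at y ∈ {0}; common: ∅.
  x = 2: f ≡ 0 at y ∈ {0}; g ≡ 0 at y ∈ ∅; common: ∅.
  x = 3: f ≡ 0 at y ∈ {3}; g ≡ 0 at y ∈ {1, 6}; common: ∅.
  x = 4: f ≡ 0 at y ∈ {6}; g ≡ 0 at y ∈ ∅; common: ∅.
  x = 5: f ≡ 0 at y ∈ {2}; g ≡ 0 at y ∈ {0}; common: ∅.
  x = 6: f ≡ 0 at y ∈ {5}; g ≡ 0 at y ∈ {2, 5}; common: {5}.
Collecting: common zeros = {(6, 5)}, so the count is 1.
Comparison with the Bézout bound: 1 ≤ 2 = deg(f)·deg(g), as expected for curves with no common component (the affine F_7-count falls short of the bound because intersections may lie at infinity, over extension fields, or carry multiplicity).


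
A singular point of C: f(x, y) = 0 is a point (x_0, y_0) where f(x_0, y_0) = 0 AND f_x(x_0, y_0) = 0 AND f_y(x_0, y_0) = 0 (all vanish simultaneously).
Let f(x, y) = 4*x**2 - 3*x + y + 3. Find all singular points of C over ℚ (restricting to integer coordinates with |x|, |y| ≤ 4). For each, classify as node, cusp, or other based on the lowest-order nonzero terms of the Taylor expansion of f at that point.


No singular points in the scanned grid; C is smooth there.

Compute partial derivatives:
  f_x = 8*x - 3.
  f_y = 1.
f_y = 1 is a nonzero constant, so f_y never vanishes: no point (x, y) can satisfy f = f_x = f_y = 0. In particular no (x, y) ∈ {−4, ..., 4}² is singular; the curve is smooth.


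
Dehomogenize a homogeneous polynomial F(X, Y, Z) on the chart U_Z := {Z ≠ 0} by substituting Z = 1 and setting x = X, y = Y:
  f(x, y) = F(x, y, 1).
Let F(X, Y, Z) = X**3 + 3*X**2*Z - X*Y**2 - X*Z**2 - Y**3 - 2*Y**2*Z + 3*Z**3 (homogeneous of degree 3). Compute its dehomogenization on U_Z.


f(x, y) = x**3 + 3*x**2 - x*y**2 - x - y**3 - 2*y**2 + 3

On U_Z we set Z = 1. Each monomial c·X^i·Y^j·Z^k in F becomes c·x^i·y^j·1^k = c·x^i·y^j.
Substituting Z = 1: F(X, Y, 1) = x**3 + 3*x**2 - x*y**2 - x - y**3 - 2*y**2 + 3.
Note: deg(f) ≤ deg(F) = 3; strict inequality happens when F is divisible by Z (lost terms).


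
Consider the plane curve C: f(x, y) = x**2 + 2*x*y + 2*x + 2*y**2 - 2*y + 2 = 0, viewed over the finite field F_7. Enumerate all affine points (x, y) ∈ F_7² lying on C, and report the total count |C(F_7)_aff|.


Affine F_7-points: {(0, 3), (0, 5), (1, 1), (1, 6), (2, 1), (2, 5), (6, 3), (6, 6)}; count = 8.

For each of the 49 pairs (x, y) ∈ F_7², evaluate f(x, y) mod 7. Record the zeros.
  x = 0: [0↦2, 1↦2, 2↦6, 3↦0, 4↦5, 5↦0, 6↦6]  zeros at y ∈ {3, 5}
  x = 1: [0↦5, 1↦0, 2↦6, 3↦2, 4↦2, 5↦6, 6↦0]  zeros at y ∈ {1, 6}
  x = 2: [0↦3, 1↦0, 2↦1, 3↦6, 4↦1, 5↦0, 6↦3]  zeros at y ∈ {1, 5}
  x = 3: [0↦3, 1↦2, 2↦5, 3↦5, 4↦2, 5↦3, 6↦1]  zeros at y ∈ ∅
  x = 4: [0↦5, 1↦6, 2↦4, 3↦6, 4↦5, 5↦1, 6↦1]  zeros at y ∈ ∅
  x = 5: [0↦2, 1↦5, 2↦5, 3↦2, 4↦3, 5↦1, 6↦3]  zeros at y ∈ ∅
  x = 6: [0↦1, 1↦6, 2↦1, 3↦0, 4↦3, 5↦3, 6↦0]  zeros at y ∈ {3, 6}
Collecting zeros: affine points = {(0, 3), (0, 5), (1, 1), (1, 6), (2, 1), (2, 5), (6, 3), (6, 6)}.
Total count |C(F_7)_aff| = 8.


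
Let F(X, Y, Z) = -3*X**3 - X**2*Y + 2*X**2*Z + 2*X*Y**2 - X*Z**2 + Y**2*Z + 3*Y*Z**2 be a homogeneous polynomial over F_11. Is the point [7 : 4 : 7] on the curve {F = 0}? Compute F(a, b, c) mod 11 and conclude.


F(7,4,7) ≡ 9 (mod 11); P is NOT on the curve.

Evaluate F(7, 4, 7) term-by-term (mod 11).
  -3*X**3 ↦ -3·343·1·1 = -1029
  -X**2*Y ↦ -1·49·4·1 = -196
  2*X**2*Z ↦ 2·49·1·7 = 686
  2*X*Y**2 ↦ 2·7·16·1 = 224
  -X*Z**2 ↦ -1·7·1·49 = -343
  Y**2*Z ↦ 1·1·16·7 = 112
  3*Y*Z**2 ↦ 3·1·4·49 = 588
Sum: F(7, 4, 7) = (-1029) + (-196) + (686) + (224) + (-343) + (112) + (588) = 42.
Reducing mod 11: 42 ≡ 9 (mod 11).
Since F(a, b, c) ≡ 9 ≠ 0 (mod 11), P does NOT lie on the curve.


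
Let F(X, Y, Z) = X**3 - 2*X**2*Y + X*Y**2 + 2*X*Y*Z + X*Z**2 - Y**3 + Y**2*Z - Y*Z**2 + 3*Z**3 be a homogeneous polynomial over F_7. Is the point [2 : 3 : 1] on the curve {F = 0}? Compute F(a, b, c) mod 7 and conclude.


F(2,3,1) ≡ 5 (mod 7); P is NOT on the curve.

Evaluate F(2, 3, 1) term-by-term (mod 7).
  X**3 ↦ 1·8·1·1 = 8
  -2*X**2*Y ↦ -2·4·3·1 = -24
  X*Y**2 ↦ 1·2·9·1 = 18
  2*X*Y*Z ↦ 2·2·3·1 = 12
  X*Z**2 ↦ 1·2·1·1 = 2
  -Y**3 ↦ -1·1·27·1 = -27
  Y**2*Z ↦ 1·1·9·1 = 9
  -Y*Z**2 ↦ -1·1·3·1 = -3
  3*Z**3 ↦ 3·1·1·1 = 3
Sum: F(2, 3, 1) = (8) + (-24) + (18) + (12) + (2) + (-27) + (9) + (-3) + (3) = -2.
Reducing mod 7: -2 ≡ 5 (mod 7).
Since F(a, b, c) ≡ 5 ≠ 0 (mod 7), P does NOT lie on the curve.


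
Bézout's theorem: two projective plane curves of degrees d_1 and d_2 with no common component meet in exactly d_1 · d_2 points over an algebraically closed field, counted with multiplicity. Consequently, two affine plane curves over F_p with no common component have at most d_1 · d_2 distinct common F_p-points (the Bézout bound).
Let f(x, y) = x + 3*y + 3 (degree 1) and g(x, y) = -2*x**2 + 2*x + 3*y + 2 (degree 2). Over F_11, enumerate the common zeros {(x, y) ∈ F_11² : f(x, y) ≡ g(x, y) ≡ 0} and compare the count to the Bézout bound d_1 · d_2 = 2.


Common zeros: {(8, 0), (9, 7)}; count = 2; Bézout bound = 2.

deg(f) = 1, deg(g) = 2, so Bézout bound = 2.
Scan x ∈ F_11. For each x, list the y ∈ F_11 with f(x, y) ≡ 0 and those with g(x, y) ≡ 0 (mod 11); the common zeros in that column are the intersection.
  x = 0: f ≡ 0 at y ∈ {10}; g ≡ 0 at y ∈ {3}; common: ∅.
  x = 1: f ≡ 0 at y ∈ {6}; g ≡ 0 at y ∈ {3}; common: ∅.
  x = 2: f ≡ 0 at y ∈ {2}; g ≡ 0 at y ∈ {8}; common: ∅.
  x = 3: f ≡ 0 at y ∈ {9}; g ≡ 0 at y ∈ {7}; common: ∅.
  x = 4: f ≡ 0 at y ∈ {5}; g ≡ 0 at y ∈ {0}; common: ∅.
  x = 5: f ≡ 0 at y ∈ {1}; g ≡ 0 at y ∈ {9}; common: ∅.
  x = 6: f ≡ 0 at y ∈ {8}; g ≡ 0 at y ∈ {1}; common: ∅.
  x = 7: f ≡ 0 at y ∈ {4}; g ≡ 0 at y ∈ {9}; common: ∅.
  x = 8: f ≡ 0 at y ∈ {0}; g ≡ 0 at y ∈ {0}; common: {0}.
  x = 9: f ≡ 0 at y ∈ {7}; g ≡ 0 at y ∈ {7}; common: {7}.
  x = 10: f ≡ 0 at y ∈ {3}; g ≡ 0 at y ∈ {8}; common: ∅.
Collecting: common zeros = {(8, 0), (9, 7)}, so the count is 2.
Comparison with the Bézout bound: 2 ≤ 2 = deg(f)·deg(g), as expected for curves with no common component (the bound is attained).


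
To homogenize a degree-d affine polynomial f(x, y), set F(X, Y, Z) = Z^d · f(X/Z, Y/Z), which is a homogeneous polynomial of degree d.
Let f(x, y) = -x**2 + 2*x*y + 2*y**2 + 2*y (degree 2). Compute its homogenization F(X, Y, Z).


F(X, Y, Z) = -X**2 + 2*X*Y + 2*Y**2 + 2*Y*Z

deg(f) = 2.
Substitute x = X/Z, y = Y/Z into f, then multiply by Z^2.
  monomial -1·x^2·y^0 ↦ -1·X^2·Y^0·Z^0.
  monomial 2·x^1·y^1 ↦ 2·X^1·Y^1·Z^0.
  monomial 2·x^0·y^2 ↦ 2·X^0·Y^2·Z^0.
  monomial 2·x^0·y^1 ↦ 2·X^0·Y^1·Z^1.
Collecting: F(X, Y, Z) = -X**2 + 2*X*Y + 2*Y**2 + 2*Y*Z.


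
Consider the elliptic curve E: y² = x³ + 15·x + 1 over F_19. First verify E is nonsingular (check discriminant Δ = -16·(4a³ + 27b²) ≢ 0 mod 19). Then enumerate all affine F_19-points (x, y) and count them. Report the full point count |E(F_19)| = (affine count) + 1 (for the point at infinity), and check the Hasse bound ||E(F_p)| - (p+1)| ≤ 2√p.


Affine points = {(0, 1), (0, 18), (1, 6), (1, 13), (2, 1), (2, 18), (3, 4), (3, 15), (4, 7), (4, 12), (5, 7), (5, 12), (8, 5), (8, 14), (10, 7), (10, 12), (12, 3), (12, 16), (16, 9), (16, 10), (17, 1), (17, 18), (18, 2), (18, 17)}; affine count = 24; |E(F_19)| = 25.

Discriminant check: Δ ∝ 4a³ + 27b² = 4·15³ + 27·1² = 4·3375 + 27·1 ≡ 18 (mod 19). Nonzero ⇒ E is nonsingular.
For each x ∈ F_19, compute rhs = x³ + 15·x + 1 mod 19, then count y ∈ F_19 with y² ≡ rhs.
  x = 0: rhs = 1, matching y values: 1, 18 (2 points).
  x = 1: rhs = 17, matching y values: 6, 13 (2 points).
  x = 2: rhs = 1, matching y values: 1, 18 (2 points).
  x = 3: rhs = 16, matching y values: 4, 15 (2 points).
  x = 4: rhs = 11, matching y values: 7, 12 (2 points).
  x = 5: rhs = 11, matching y values: 7, 12 (2 points).
  x = 6: rhs = 3, matching y values: none (0 points).
  x = 7: rhs = 12, matching y values: none (0 points).
  x = 8: rhs = 6, matching y values: 5, 14 (2 points).
  x = 9: rhs = 10, matching y values: none (0 points).
  x = 10: rhs = 11, matching y values: 7, 12 (2 points).
  x = 11: rhs = 15, matching y values: none (0 points).
  x = 12: rhs = 9, matching y values: 3, 16 (2 points).
  x = 13: rhs = 18, matching y values: none (0 points).
  x = 14: rhs = 10, matching y values: none (0 points).
  x = 15: rhs = 10, matching y values: none (0 points).
  x = 16: rhs = 5, matching y values: 9, 10 (2 points).
  x = 17: rhs = 1, matching y values: 1, 18 (2 points).
  x = 18: rhs = 4, matching y values: 2, 17 (2 points).
Total affine count: 24.
Full point count |E(F_19)| = 24 + 1 = 25.
Hasse bound: |25 − (19+1)| = |5| = 5 ≤ 2√19 ≈ 8.7178 ✓.


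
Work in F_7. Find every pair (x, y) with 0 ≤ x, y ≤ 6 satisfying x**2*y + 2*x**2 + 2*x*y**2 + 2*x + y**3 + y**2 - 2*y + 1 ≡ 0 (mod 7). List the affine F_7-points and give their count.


Affine F_7-points: {(1, 3), (2, 1), (2, 3), (2, 5), (4, 6), (6, 1), (6, 6)}; count = 7.

For each of the 49 pairs (x, y) ∈ F_7², evaluate f(x, y) mod 7. Record the zeros.
  x = 0: [0↦1, 1↦1, 2↦2, 3↦3, 4↦3, 5↦1, 6↦3]  zeros at y ∈ ∅
  x = 1: [0↦5, 1↦1, 2↦2, 3↦0, 4↦1, 5↦4, 6↦1]  zeros at y ∈ {3}
  x = 2: [0↦6, 1↦0, 2↦3, 3↦0, 4↦4, 5↦0, 6↦1]  zeros at y ∈ {1, 3, 5}
  x = 3: [0↦4, 1↦5, 2↦5, 3↦3, 4↦5, 5↦3, 6↦3]  zeros at y ∈ ∅
  x = 4: [0↦6, 1↦2, 2↦1, 3↦2, 4↦4, 5↦6, 6↦0]  zeros at y ∈ {6}
  x = 5: [0↦5, 1↦5, 2↦5, 3↦4, 4↦1, 5↦2, 6↦6]  zeros at y ∈ ∅
  x = 6: [0↦1, 1↦0, 2↦3, 3↦2, 4↦3, 5↦5, 6↦0]  zeros at y ∈ {1, 6}
Collecting zeros: affine points = {(1, 3), (2, 1), (2, 3), (2, 5), (4, 6), (6, 1), (6, 6)}.
Total count |C(F_7)_aff| = 7.


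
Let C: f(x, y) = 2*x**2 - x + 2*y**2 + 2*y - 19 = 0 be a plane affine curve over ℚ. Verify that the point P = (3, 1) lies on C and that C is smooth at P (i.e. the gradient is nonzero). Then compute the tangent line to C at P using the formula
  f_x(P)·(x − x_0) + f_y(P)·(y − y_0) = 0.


Tangent line at P: 11*x + 6*y - 39 = 0.

Step 1: f(3, 1) = 0, so P lies on C.
Step 2: partial derivatives
  f_x(x, y) = 4*x - 1, f_y(x, y) = 4*y + 2.
  f_x(P) = 11, f_y(P) = 6 (gradient nonzero, so P is smooth).
Step 3: tangent line at P: 11·(x − 3) + 6·(y − 1) = 0.
Expanding: 11*x + 6*y - 39 = 0.


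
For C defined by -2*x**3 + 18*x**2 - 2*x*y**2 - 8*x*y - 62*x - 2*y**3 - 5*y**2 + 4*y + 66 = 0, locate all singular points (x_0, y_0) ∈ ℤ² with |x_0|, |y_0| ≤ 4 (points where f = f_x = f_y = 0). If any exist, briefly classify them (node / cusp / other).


Singular points: {(3, -2)}; classification: cusp.

Compute partial derivatives:
  f_x = -6*x**2 + 36*x - 2*y**2 - 8*y - 62.
  f_y = -4*x*y - 8*x - 6*y**2 - 10*y + 4.
Scan x_0 ∈ {−4, ..., 4}. For each x_0, f_y(x_0, y) is a polynomial in y; find its integer roots y ∈ {−4, ..., 4}, then test f_x and f at those candidates.
  x = -4: f_y(-4, y) = -6*y**2 + 6*y + 36; vanishes at y ∈ {-2, 3}. (-4, -2): f_x = -294 ≠ 0; (-4, 3): f_x = -344 ≠ 0.
  x = -3: f_y(-3, y) = -6*y**2 + 2*y + 28; vanishes at y ∈ {-2}. (-3, -2): f_x = -216 ≠ 0.
  x = -2: f_y(-2, y) = -6*y**2 - 2*y + 20; vanishes at y ∈ {-2}. (-2, -2): f_x = -150 ≠ 0.
  x = -1: f_y(-1, y) = -6*y**2 - 6*y + 12; vanishes at y ∈ {-2, 1}. (-1, -2): f_x = -96 ≠ 0; (-1, 1): f_x = -114 ≠ 0.
  x = 0: f_y(0, y) = -6*y**2 - 10*y + 4; vanishes at y ∈ {-2}. (0, -2): f_x = -54 ≠ 0.
  x = 1: f_y(1, y) = -6*y**2 - 14*y - 4; vanishes at y ∈ {-2}. (1, -2): f_x = -24 ≠ 0.
  x = 2: f_y(2, y) = -6*y**2 - 18*y - 12; vanishes at y ∈ {-2, -1}. (2, -2): f_x = -6 ≠ 0; (2, -1): f_x = -8 ≠ 0.
  x = 3: f_y(3, y) = -6*y**2 - 22*y - 20; vanishes at y ∈ {-2}. (3, -2): f_x = 0, f = 0 — SINGULAR.
  x = 4: f_y(4, y) = -6*y**2 - 26*y - 28; vanishes at y ∈ {-2}. (4, -2): f_x = -6 ≠ 0.
Only singular point on the grid: (3, -2).
Classify: substitute x = 3 + u, y = -2 + v and expand: f = -2*u**3 - 2*u*v**2 - 2*v**3 + v**2.
No constant or linear terms (consistent with a singular point). Quadratic part: v**2. Cubic part: -2*u**3 - 2*u*v**2 - 2*v**3.
The quadratic part v**2 is a perfect square, so there is a single (double) tangent line v = 0, i.e. y = -2. Restricting the cubic part to that line (v = 0) leaves -2*u**3 ≠ 0, so f is not divisible by v and the branch is v² ≈ 2*u**3 to lowest order — this is a cusp.
Classification: cusp.


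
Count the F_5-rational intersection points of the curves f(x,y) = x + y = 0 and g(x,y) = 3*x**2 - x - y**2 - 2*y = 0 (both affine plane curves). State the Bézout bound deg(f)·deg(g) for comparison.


Common zeros: {(0, 0), (2, 3)}; count = 2; Bézout bound = 2.

deg(f) = 1, deg(g) = 2, so Bézout bound = 2.
Scan x ∈ F_5. For each x, list the y ∈ F_5 with f(x, y) ≡ 0 and those with g(x, y) ≡ 0 (mod 5); the common zeros in that column are the intersection.
  x = 0: f ≡ 0 at y ∈ {0}; g ≡ 0 at y ∈ {0, 3}; common: {0}.
  x = 1: f ≡ 0 at y ∈ {4}; g ≡ 0 at y ∈ ∅; common: ∅.
  x = 2: f ≡ 0 at y ∈ {3}; g ≡ 0 at y ∈ {0, 3}; common: {3}.
  x = 3: f ≡ 0 at y ∈ {2}; g ≡ 0 at y ∈ {4}; common: ∅.
  x = 4: f ≡ 0 at y ∈ {1}; g ≡ 0 at y ∈ {4}; common: ∅.
Collecting: common zeros = {(0, 0), (2, 3)}, so the count is 2.
Comparison with the Bézout bound: 2 ≤ 2 = deg(f)·deg(g), as expected for curves with no common component (the bound is attained).


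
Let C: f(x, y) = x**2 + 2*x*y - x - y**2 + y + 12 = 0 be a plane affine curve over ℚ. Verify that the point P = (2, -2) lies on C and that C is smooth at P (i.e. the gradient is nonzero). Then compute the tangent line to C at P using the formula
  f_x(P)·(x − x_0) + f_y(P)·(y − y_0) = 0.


Tangent line at P: -x + 9*y + 20 = 0.

Step 1: f(2, -2) = 0, so P lies on C.
Step 2: partial derivatives
  f_x(x, y) = 2*x + 2*y - 1, f_y(x, y) = 2*x - 2*y + 1.
  f_x(P) = -1, f_y(P) = 9 (gradient nonzero, so P is smooth).
Step 3: tangent line at P: -1·(x − 2) + 9·(y − -2) = 0.
Expanding: -x + 9*y + 20 = 0.


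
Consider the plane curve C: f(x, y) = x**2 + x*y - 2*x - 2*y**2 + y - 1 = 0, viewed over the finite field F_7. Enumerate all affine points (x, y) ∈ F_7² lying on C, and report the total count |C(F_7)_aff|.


Affine F_7-points: {(0, 2), (1, 3), (1, 5), (2, 1), (2, 4), (3, 4), (3, 5), (4, 0), (4, 6), (5, 0), (5, 3), (6, 1), (6, 6)}; count = 13.

For each of the 49 pairs (x, y) ∈ F_7², evaluate f(x, y) mod 7. Record the zeros.
  x = 0: [0↦6, 1↦5, 2↦0, 3↦5, 4↦6, 5↦3, 6↦3]  zeros at y ∈ {2}
  x = 1: [0↦5, 1↦5, 2↦1, 3↦0, 4↦2, 5↦0, 6↦1]  zeros at y ∈ {3, 5}
  x = 2: [0↦6, 1↦0, 2↦4, 3↦4, 4↦0, 5↦6, 6↦1]  zeros at y ∈ {1, 4}
  x = 3: [0↦2, 1↦4, 2↦2, 3↦3, 4↦0, 5↦0, 6↦3]  zeros at y ∈ {4, 5}
  x = 4: [0↦0, 1↦3, 2↦2, 3↦4, 4↦2, 5↦3, 6↦0]  zeros at y ∈ {0, 6}
  x = 5: [0↦0, 1↦4, 2↦4, 3↦0, 4↦6, 5↦1, 6↦6]  zeros at y ∈ {0, 3}
  x = 6: [0↦2, 1↦0, 2↦1, 3↦5, 4↦5, 5↦1, 6↦0]  zeros at y ∈ {1, 6}
Collecting zeros: affine points = {(0, 2), (1, 3), (1, 5), (2, 1), (2, 4), (3, 4), (3, 5), (4, 0), (4, 6), (5, 0), (5, 3), (6, 1), (6, 6)}.
Total count |C(F_7)_aff| = 13.


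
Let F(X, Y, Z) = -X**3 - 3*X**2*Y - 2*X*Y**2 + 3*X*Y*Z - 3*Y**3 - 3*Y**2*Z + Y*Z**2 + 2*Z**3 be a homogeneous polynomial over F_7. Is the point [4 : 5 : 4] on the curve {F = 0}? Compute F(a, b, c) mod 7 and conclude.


F(4,5,4) ≡ 4 (mod 7); P is NOT on the curve.

Evaluate F(4, 5, 4) term-by-term (mod 7).
  -X**3 ↦ -1·64·1·1 = -64
  -3*X**2*Y ↦ -3·16·5·1 = -240
  -2*X*Y**2 ↦ -2·4·25·1 = -200
  3*X*Y*Z ↦ 3·4·5·4 = 240
  -3*Y**3 ↦ -3·1·125·1 = -375
  -3*Y**2*Z ↦ -3·1·25·4 = -300
  Y*Z**2 ↦ 1·1·5·16 = 80
  2*Z**3 ↦ 2·1·1·64 = 128
Sum: F(4, 5, 4) = (-64) + (-240) + (-200) + (240) + (-375) + (-300) + (80) + (128) = -731.
Reducing mod 7: -731 ≡ 4 (mod 7).
Since F(a, b, c) ≡ 4 ≠ 0 (mod 7), P does NOT lie on the curve.


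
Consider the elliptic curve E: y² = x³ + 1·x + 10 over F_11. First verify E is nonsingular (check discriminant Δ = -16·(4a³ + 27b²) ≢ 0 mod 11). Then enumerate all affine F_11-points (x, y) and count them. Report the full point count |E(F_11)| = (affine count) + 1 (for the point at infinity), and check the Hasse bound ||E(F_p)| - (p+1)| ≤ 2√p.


Affine points = {(1, 1), (1, 10), (2, 3), (2, 8), (4, 1), (4, 10), (6, 1), (6, 10), (9, 0)}; affine count = 9; |E(F_11)| = 10.

Discriminant check: Δ ∝ 4a³ + 27b² = 4·1³ + 27·10² = 4·1 + 27·100 ≡ 9 (mod 11). Nonzero ⇒ E is nonsingular.
For each x ∈ F_11, compute rhs = x³ + 1·x + 10 mod 11, then count y ∈ F_11 with y² ≡ rhs.
  x = 0: rhs = 10, matching y values: none (0 points).
  x = 1: rhs = 1, matching y values: 1, 10 (2 points).
  x = 2: rhs = 9, matching y values: 3, 8 (2 points).
  x = 3: rhs = 7, matching y values: none (0 points).
  x = 4: rhs = 1, matching y values: 1, 10 (2 points).
  x = 5: rhs = 8, matching y values: none (0 points).
  x = 6: rhs = 1, matching y values: 1, 10 (2 points).
  x = 7: rhs = 8, matching y values: none (0 points).
  x = 8: rhs = 2, matching y values: none (0 points).
  x = 9: rhs = 0, matching y values: 0 (1 points).
  x = 10: rhs = 8, matching y values: none (0 points).
Total affine count: 9.
Full point count |E(F_11)| = 9 + 1 = 10.
Hasse bound: |10 − (11+1)| = |-2| = 2 ≤ 2√11 ≈ 6.6332 ✓.


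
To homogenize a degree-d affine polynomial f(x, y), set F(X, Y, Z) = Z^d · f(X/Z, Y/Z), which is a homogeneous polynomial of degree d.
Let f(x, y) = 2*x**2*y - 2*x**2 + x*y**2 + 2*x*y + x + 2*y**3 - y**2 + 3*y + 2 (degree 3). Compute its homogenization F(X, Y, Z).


F(X, Y, Z) = 2*X**2*Y - 2*X**2*Z + X*Y**2 + 2*X*Y*Z + X*Z**2 + 2*Y**3 - Y**2*Z + 3*Y*Z**2 + 2*Z**3

deg(f) = 3.
Substitute x = X/Z, y = Y/Z into f, then multiply by Z^3.
  monomial 2·x^2·y^1 ↦ 2·X^2·Y^1·Z^0.
  monomial -2·x^2·y^0 ↦ -2·X^2·Y^0·Z^1.
  monomial 1·x^1·y^2 ↦ 1·X^1·Y^2·Z^0.
  monomial 2·x^1·y^1 ↦ 2·X^1·Y^1·Z^1.
  monomial 1·x^1·y^0 ↦ 1·X^1·Y^0·Z^2.
  monomial 2·x^0·y^3 ↦ 2·X^0·Y^3·Z^0.
  monomial -1·x^0·y^2 ↦ -1·X^0·Y^2·Z^1.
  monomial 3·x^0·y^1 ↦ 3·X^0·Y^1·Z^2.
  monomial 2·x^0·y^0 ↦ 2·X^0·Y^0·Z^3.
Collecting: F(X, Y, Z) = 2*X**2*Y - 2*X**2*Z + X*Y**2 + 2*X*Y*Z + X*Z**2 + 2*Y**3 - Y**2*Z + 3*Y*Z**2 + 2*Z**3.


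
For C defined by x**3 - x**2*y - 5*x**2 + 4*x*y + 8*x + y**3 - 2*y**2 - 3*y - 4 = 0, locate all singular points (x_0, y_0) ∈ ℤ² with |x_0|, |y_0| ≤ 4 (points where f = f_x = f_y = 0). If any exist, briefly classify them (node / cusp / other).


Singular points: {(2, 1)}; classification: cusp.

Compute partial derivatives:
  f_x = 3*x**2 - 2*x*y - 10*x + 4*y + 8.
  f_y = -x**2 + 4*x + 3*y**2 - 4*y - 3.
Scan x_0 ∈ {−4, ..., 4}. For each x_0, f_y(x_0, y) is a polynomial in y; find its integer roots y ∈ {−4, ..., 4}, then test f_x and f at those candidates.
  x = -4: f_y(-4, y) = 3*y**2 - 4*y - 35; no integer root y with |y| ≤ 4.
  x = -3: f_y(-3, y) = 3*y**2 - 4*y - 24; no integer root y with |y| ≤ 4.
  x = -2: f_y(-2, y) = 3*y**2 - 4*y - 15; vanishes at y ∈ {3}. (-2, 3): f_x = 64 ≠ 0.
  x = -1: f_y(-1, y) = 3*y**2 - 4*y - 8; no integer root y with |y| ≤ 4.
  x = 0: f_y(0, y) = 3*y**2 - 4*y - 3; no integer root y with |y| ≤ 4.
  x = 1: f_y(1, y) = 3*y**2 - 4*y; vanishes at y ∈ {0}. (1, 0): f_x = 1 ≠ 0.
  x = 2: f_y(2, y) = 3*y**2 - 4*y + 1; vanishes at y ∈ {1}. (2, 1): f_x = 0, f = 0 — SINGULAR.
  x = 3: f_y(3, y) = 3*y**2 - 4*y; vanishes at y ∈ {0}. (3, 0): f_x = 5 ≠ 0.
  x = 4: f_y(4, y) = 3*y**2 - 4*y - 3; no integer root y with |y| ≤ 4.
Only singular point on the grid: (2, 1).
Classify: substitute x = 2 + u, y = 1 + v and expand: f = u**3 - u**2*v + v**3 + v**2.
No constant or linear terms (consistent with a singular point). Quadratic part: v**2. Cubic part: u**3 - u**2*v + v**3.
The quadratic part v**2 is a perfect square, so there is a single (double) tangent line v = 0, i.e. y = 1. Restricting the cubic part to that line (v = 0) leaves u**3 ≠ 0, so f is not divisible by v and the branch is v² ≈ -u**3 to lowest order — this is a cusp.
Classification: cusp.


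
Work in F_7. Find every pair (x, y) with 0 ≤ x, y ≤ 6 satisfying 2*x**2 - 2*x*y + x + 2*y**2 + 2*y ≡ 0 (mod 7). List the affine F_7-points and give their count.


Affine F_7-points: {(0, 0), (0, 6), (1, 3), (1, 4), (2, 2), (2, 6), (3, 0), (3, 2), (4, 5), (5, 1), (5, 3), (6, 1), (6, 4)}; count = 13.

For each of the 49 pairs (x, y) ∈ F_7², evaluate f(x, y) mod 7. Record the zeros.
  x = 0: [0↦0, 1↦4, 2↦5, 3↦3, 4↦5, 5↦4, 6↦0]  zeros at y ∈ {0, 6}
  x = 1: [0↦3, 1↦5, 2↦4, 3↦0, 4↦0, 5↦4, 6↦5]  zeros at y ∈ {3, 4}
  x = 2: [0↦3, 1↦3, 2↦0, 3↦1, 4↦6, 5↦1, 6↦0]  zeros at y ∈ {2, 6}
  x = 3: [0↦0, 1↦5, 2↦0, 3↦6, 4↦2, 5↦2, 6↦6]  zeros at y ∈ {0, 2}
  x = 4: [0↦1, 1↦4, 2↦4, 3↦1, 4↦2, 5↦0, 6↦2]  zeros at y ∈ {5}
  x = 5: [0↦6, 1↦0, 2↦5, 3↦0, 4↦6, 5↦2, 6↦2]  zeros at y ∈ {1, 3}
  x = 6: [0↦1, 1↦0, 2↦3, 3↦3, 4↦0, 5↦1, 6↦6]  zeros at y ∈ {1, 4}
Collecting zeros: affine points = {(0, 0), (0, 6), (1, 3), (1, 4), (2, 2), (2, 6), (3, 0), (3, 2), (4, 5), (5, 1), (5, 3), (6, 1), (6, 4)}.
Total count |C(F_7)_aff| = 13.


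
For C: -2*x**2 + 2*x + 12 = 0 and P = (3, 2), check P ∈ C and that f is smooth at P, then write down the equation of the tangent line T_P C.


Tangent line at P: 30 - 10*x = 0.

Step 1: f(3, 2) = 0, so P lies on C.
Step 2: partial derivatives
  f_x(x, y) = 2 - 4*x, f_y(x, y) = 0.
  f_x(P) = -10, f_y(P) = 0 (gradient nonzero, so P is smooth).
Step 3: tangent line at P: -10·(x − 3) + 0·(y − 2) = 0.
Expanding: 30 - 10*x = 0.


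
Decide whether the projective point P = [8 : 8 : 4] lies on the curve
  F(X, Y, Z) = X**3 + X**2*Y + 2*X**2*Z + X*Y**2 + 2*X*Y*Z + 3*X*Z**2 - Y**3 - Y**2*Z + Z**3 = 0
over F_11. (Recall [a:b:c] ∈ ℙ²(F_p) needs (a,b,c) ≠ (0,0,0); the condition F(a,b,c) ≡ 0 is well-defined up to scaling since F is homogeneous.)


F(8,8,4) ≡ 7 (mod 11); P is NOT on the curve.

Evaluate F(8, 8, 4) term-by-term (mod 11).
  X**3 ↦ 1·512·1·1 = 512
  X**2*Y ↦ 1·64·8·1 = 512
  2*X**2*Z ↦ 2·64·1·4 = 512
  X*Y**2 ↦ 1·8·64·1 = 512
  2*X*Y*Z ↦ 2·8·8·4 = 512
  3*X*Z**2 ↦ 3·8·1·16 = 384
  -Y**3 ↦ -1·1·512·1 = -512
  -Y**2*Z ↦ -1·1·64·4 = -256
  Z**3 ↦ 1·1·1·64 = 64
Sum: F(8, 8, 4) = (512) + (512) + (512) + (512) + (512) + (384) + (-512) + (-256) + (64) = 2240.
Reducing mod 11: 2240 ≡ 7 (mod 11).
Since F(a, b, c) ≡ 7 ≠ 0 (mod 11), P does NOT lie on the curve.


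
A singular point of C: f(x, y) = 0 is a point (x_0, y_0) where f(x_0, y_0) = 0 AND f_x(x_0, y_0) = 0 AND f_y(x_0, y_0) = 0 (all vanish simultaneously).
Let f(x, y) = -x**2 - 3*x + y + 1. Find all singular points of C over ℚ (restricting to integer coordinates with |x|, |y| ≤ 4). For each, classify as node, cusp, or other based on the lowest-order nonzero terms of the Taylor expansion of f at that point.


No singular points in the scanned grid; C is smooth there.

Compute partial derivatives:
  f_x = -2*x - 3.
  f_y = 1.
f_y = 1 is a nonzero constant, so f_y never vanishes: no point (x, y) can satisfy f = f_x = f_y = 0. In particular no (x, y) ∈ {−4, ..., 4}² is singular; the curve is smooth.


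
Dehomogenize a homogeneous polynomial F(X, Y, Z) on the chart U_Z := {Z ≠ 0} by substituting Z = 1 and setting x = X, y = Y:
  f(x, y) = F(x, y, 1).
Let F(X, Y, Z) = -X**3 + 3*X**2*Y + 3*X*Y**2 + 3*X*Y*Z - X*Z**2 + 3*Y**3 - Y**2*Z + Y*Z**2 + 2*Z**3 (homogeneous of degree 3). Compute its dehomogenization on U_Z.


f(x, y) = -x**3 + 3*x**2*y + 3*x*y**2 + 3*x*y - x + 3*y**3 - y**2 + y + 2

On U_Z we set Z = 1. Each monomial c·X^i·Y^j·Z^k in F becomes c·x^i·y^j·1^k = c·x^i·y^j.
Substituting Z = 1: F(X, Y, 1) = -x**3 + 3*x**2*y + 3*x*y**2 + 3*x*y - x + 3*y**3 - y**2 + y + 2.
Note: deg(f) ≤ deg(F) = 3; strict inequality happens when F is divisible by Z (lost terms).


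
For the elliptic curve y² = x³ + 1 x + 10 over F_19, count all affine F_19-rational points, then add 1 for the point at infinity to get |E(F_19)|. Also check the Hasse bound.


Affine points = {(2, 1), (2, 18), (5, 8), (5, 11), (6, 2), (6, 17), (8, 6), (8, 13), (9, 8), (9, 11), (13, 4), (13, 15), (17, 0)}; affine count = 13; |E(F_19)| = 14.

Discriminant check: Δ ∝ 4a³ + 27b² = 4·1³ + 27·10² = 4·1 + 27·100 ≡ 6 (mod 19). Nonzero ⇒ E is nonsingular.
For each x ∈ F_19, compute rhs = x³ + 1·x + 10 mod 19, then count y ∈ F_19 with y² ≡ rhs.
  x = 0: rhs = 10, matching y values: none (0 points).
  x = 1: rhs = 12, matching y values: none (0 points).
  x = 2: rhs = 1, matching y values: 1, 18 (2 points).
  x = 3: rhs = 2, matching y values: none (0 points).
  x = 4: rhs = 2, matching y values: none (0 points).
  x = 5: rhs = 7, matching y values: 8, 11 (2 points).
  x = 6: rhs = 4, matching y values: 2, 17 (2 points).
  x = 7: rhs = 18, matching y values: none (0 points).
  x = 8: rhs = 17, matching y values: 6, 13 (2 points).
  x = 9: rhs = 7, matching y values: 8, 11 (2 points).
  x = 10: rhs = 13, matching y values: none (0 points).
  x = 11: rhs = 3, matching y values: none (0 points).
  x = 12: rhs = 2, matching y values: none (0 points).
  x = 13: rhs = 16, matching y values: 4, 15 (2 points).
  x = 14: rhs = 13, matching y values: none (0 points).
  x = 15: rhs = 18, matching y values: none (0 points).
  x = 16: rhs = 18, matching y values: none (0 points).
  x = 17: rhs = 0, matching y values: 0 (1 points).
  x = 18: rhs = 8, matching y values: none (0 points).
Total affine count: 13.
Full point count |E(F_19)| = 13 + 1 = 14.
Hasse bound: |14 − (19+1)| = |-6| = 6 ≤ 2√19 ≈ 8.7178 ✓.


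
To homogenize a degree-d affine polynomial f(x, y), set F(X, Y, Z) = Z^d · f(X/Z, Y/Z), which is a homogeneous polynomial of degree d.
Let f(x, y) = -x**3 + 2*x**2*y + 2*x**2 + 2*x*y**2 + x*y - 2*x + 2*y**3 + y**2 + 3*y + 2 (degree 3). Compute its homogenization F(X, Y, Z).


F(X, Y, Z) = -X**3 + 2*X**2*Y + 2*X**2*Z + 2*X*Y**2 + X*Y*Z - 2*X*Z**2 + 2*Y**3 + Y**2*Z + 3*Y*Z**2 + 2*Z**3

deg(f) = 3.
Substitute x = X/Z, y = Y/Z into f, then multiply by Z^3.
  monomial -1·x^3·y^0 ↦ -1·X^3·Y^0·Z^0.
  monomial 2·x^2·y^1 ↦ 2·X^2·Y^1·Z^0.
  monomial 2·x^2·y^0 ↦ 2·X^2·Y^0·Z^1.
  monomial 2·x^1·y^2 ↦ 2·X^1·Y^2·Z^0.
  monomial 1·x^1·y^1 ↦ 1·X^1·Y^1·Z^1.
  monomial -2·x^1·y^0 ↦ -2·X^1·Y^0·Z^2.
  monomial 2·x^0·y^3 ↦ 2·X^0·Y^3·Z^0.
  monomial 1·x^0·y^2 ↦ 1·X^0·Y^2·Z^1.
  monomial 3·x^0·y^1 ↦ 3·X^0·Y^1·Z^2.
  monomial 2·x^0·y^0 ↦ 2·X^0·Y^0·Z^3.
Collecting: F(X, Y, Z) = -X**3 + 2*X**2*Y + 2*X**2*Z + 2*X*Y**2 + X*Y*Z - 2*X*Z**2 + 2*Y**3 + Y**2*Z + 3*Y*Z**2 + 2*Z**3.


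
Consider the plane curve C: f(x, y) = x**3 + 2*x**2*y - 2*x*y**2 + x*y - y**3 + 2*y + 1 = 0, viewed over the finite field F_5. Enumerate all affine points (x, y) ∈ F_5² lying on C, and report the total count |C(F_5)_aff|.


Affine F_5-points: {(0, 3), (0, 4), (3, 4), (4, 0), (4, 3), (4, 4)}; count = 6.

For each of the 25 pairs (x, y) ∈ F_5², evaluate f(x, y) mod 5. Record the zeros.
  x = 0: [0↦1, 1↦2, 2↦2, 3↦0, 4↦0]  zeros at y ∈ {3, 4}
  x = 1: [0↦2, 1↦4, 2↦1, 3↦2, 4↦1]  zeros at y ∈ ∅
  x = 2: [0↦4, 1↦1, 2↦4, 3↦2, 4↦4]  zeros at y ∈ ∅
  x = 3: [0↦3, 1↦4, 2↦2, 3↦1, 4↦0]  zeros at y ∈ {4}
  x = 4: [0↦0, 1↦4, 2↦1, 3↦0, 4↦0]  zeros at y ∈ {0, 3, 4}
Collecting zeros: affine points = {(0, 3), (0, 4), (3, 4), (4, 0), (4, 3), (4, 4)}.
Total count |C(F_5)_aff| = 6.


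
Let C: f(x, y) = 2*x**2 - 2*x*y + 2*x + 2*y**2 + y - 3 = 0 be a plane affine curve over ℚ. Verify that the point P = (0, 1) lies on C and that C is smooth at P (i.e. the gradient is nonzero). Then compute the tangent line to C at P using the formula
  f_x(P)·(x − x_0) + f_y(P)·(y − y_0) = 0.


Tangent line at P: 5*y - 5 = 0.

Step 1: f(0, 1) = 0, so P lies on C.
Step 2: partial derivatives
  f_x(x, y) = 4*x - 2*y + 2, f_y(x, y) = -2*x + 4*y + 1.
  f_x(P) = 0, f_y(P) = 5 (gradient nonzero, so P is smooth).
Step 3: tangent line at P: 0·(x − 0) + 5·(y − 1) = 0.
Expanding: 5*y - 5 = 0.


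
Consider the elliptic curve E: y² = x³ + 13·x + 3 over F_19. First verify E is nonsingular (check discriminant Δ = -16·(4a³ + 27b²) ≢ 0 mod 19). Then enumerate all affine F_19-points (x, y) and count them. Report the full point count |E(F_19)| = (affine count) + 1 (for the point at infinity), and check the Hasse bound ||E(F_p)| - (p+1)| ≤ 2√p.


Affine points = {(1, 6), (1, 13), (4, 9), (4, 10), (7, 0), (8, 7), (8, 12), (12, 5), (12, 14), (15, 1), (15, 18), (17, 8), (17, 11)}; affine count = 13; |E(F_19)| = 14.

Discriminant check: Δ ∝ 4a³ + 27b² = 4·13³ + 27·3² = 4·2197 + 27·9 ≡ 6 (mod 19). Nonzero ⇒ E is nonsingular.
For each x ∈ F_19, compute rhs = x³ + 13·x + 3 mod 19, then count y ∈ F_19 with y² ≡ rhs.
  x = 0: rhs = 3, matching y values: none (0 points).
  x = 1: rhs = 17, matching y values: 6, 13 (2 points).
  x = 2: rhs = 18, matching y values: none (0 points).
  x = 3: rhs = 12, matching y values: none (0 points).
  x = 4: rhs = 5, matching y values: 9, 10 (2 points).
  x = 5: rhs = 3, matching y values: none (0 points).
  x = 6: rhs = 12, matching y values: none (0 points).
  x = 7: rhs = 0, matching y values: 0 (1 points).
  x = 8: rhs = 11, matching y values: 7, 12 (2 points).
  x = 9: rhs = 13, matching y values: none (0 points).
  x = 10: rhs = 12, matching y values: none (0 points).
  x = 11: rhs = 14, matching y values: none (0 points).
  x = 12: rhs = 6, matching y values: 5, 14 (2 points).
  x = 13: rhs = 13, matching y values: none (0 points).
  x = 14: rhs = 3, matching y values: none (0 points).
  x = 15: rhs = 1, matching y values: 1, 18 (2 points).
  x = 16: rhs = 13, matching y values: none (0 points).
  x = 17: rhs = 7, matching y values: 8, 11 (2 points).
  x = 18: rhs = 8, matching y values: none (0 points).
Total affine count: 13.
Full point count |E(F_19)| = 13 + 1 = 14.
Hasse bound: |14 − (19+1)| = |-6| = 6 ≤ 2√19 ≈ 8.7178 ✓.


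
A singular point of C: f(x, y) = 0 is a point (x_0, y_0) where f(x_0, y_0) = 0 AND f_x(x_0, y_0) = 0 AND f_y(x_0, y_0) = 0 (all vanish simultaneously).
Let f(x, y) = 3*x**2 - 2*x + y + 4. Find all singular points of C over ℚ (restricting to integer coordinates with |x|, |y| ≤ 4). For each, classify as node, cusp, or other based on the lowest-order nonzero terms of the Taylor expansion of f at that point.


No singular points in the scanned grid; C is smooth there.

Compute partial derivatives:
  f_x = 6*x - 2.
  f_y = 1.
f_y = 1 is a nonzero constant, so f_y never vanishes: no point (x, y) can satisfy f = f_x = f_y = 0. In particular no (x, y) ∈ {−4, ..., 4}² is singular; the curve is smooth.


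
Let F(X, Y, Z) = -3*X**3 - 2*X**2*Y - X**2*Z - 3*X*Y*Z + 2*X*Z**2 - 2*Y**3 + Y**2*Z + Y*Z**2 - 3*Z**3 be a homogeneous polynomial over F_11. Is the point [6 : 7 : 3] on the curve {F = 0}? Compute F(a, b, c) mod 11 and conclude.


F(6,7,3) ≡ 3 (mod 11); P is NOT on the curve.

Evaluate F(6, 7, 3) term-by-term (mod 11).
  -3*X**3 ↦ -3·216·1·1 = -648
  -2*X**2*Y ↦ -2·36·7·1 = -504
  -X**2*Z ↦ -1·36·1·3 = -108
  -3*X*Y*Z ↦ -3·6·7·3 = -378
  2*X*Z**2 ↦ 2·6·1·9 = 108
  -2*Y**3 ↦ -2·1·343·1 = -686
  Y**2*Z ↦ 1·1·49·3 = 147
  Y*Z**2 ↦ 1·1·7·9 = 63
  -3*Z**3 ↦ -3·1·1·27 = -81
Sum: F(6, 7, 3) = (-648) + (-504) + (-108) + (-378) + (108) + (-686) + (147) + (63) + (-81) = -2087.
Reducing mod 11: -2087 ≡ 3 (mod 11).
Since F(a, b, c) ≡ 3 ≠ 0 (mod 11), P does NOT lie on the curve.


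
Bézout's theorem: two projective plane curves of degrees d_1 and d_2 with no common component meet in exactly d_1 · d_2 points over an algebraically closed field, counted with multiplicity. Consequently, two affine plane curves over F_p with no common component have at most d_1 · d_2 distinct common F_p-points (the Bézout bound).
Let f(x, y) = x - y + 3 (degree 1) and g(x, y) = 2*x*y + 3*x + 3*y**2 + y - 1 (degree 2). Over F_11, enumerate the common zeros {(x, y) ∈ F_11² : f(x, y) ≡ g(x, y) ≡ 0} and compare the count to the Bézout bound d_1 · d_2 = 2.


Common zeros: ∅; count = 0; Bézout bound = 2.

deg(f) = 1, deg(g) = 2, so Bézout bound = 2.
Scan x ∈ F_11. For each x, list the y ∈ F_11 with f(x, y) ≡ 0 and those with g(x, y) ≡ 0 (mod 11); the common zeros in that column are the intersection.
  x = 0: f ≡ 0 at y ∈ {3}; g ≡ 0 at y ∈ ∅; common: ∅.
  x = 1: f ≡ 0 at y ∈ {4}; g ≡ 0 at y ∈ ∅; common: ∅.
  x = 2: f ≡ 0 at y ∈ {5}; g ≡ 0 at y ∈ {6, 7}; common: ∅.
  x = 3: f ≡ 0 at y ∈ {6}; g ≡ 0 at y ∈ ∅; common: ∅.
  x = 4: f ≡ 0 at y ∈ {7}; g ≡ 0 at y ∈ {0, 8}; common: ∅.
  x = 5: f ≡ 0 at y ∈ {8}; g ≡ 0 at y ∈ ∅; common: ∅.
  x = 6: f ≡ 0 at y ∈ {9}; g ≡ 0 at y ∈ {1, 2}; common: ∅.
  x = 7: f ≡ 0 at y ∈ {10}; g ≡ 0 at y ∈ ∅; common: ∅.
  x = 8: f ≡ 0 at y ∈ {0}; g ≡ 0 at y ∈ ∅; common: ∅.
  x = 9: f ≡ 0 at y ∈ {1}; g ≡ 0 at y ∈ {3, 9}; common: ∅.
  x = 10: f ≡ 0 at y ∈ {2}; g ≡ 0 at y ∈ {5, 10}; common: ∅.
Collecting: common zeros = ∅, so the count is 0.
Comparison with the Bézout bound: 0 ≤ 2 = deg(f)·deg(g), as expected for curves with no common component (the affine F_11-count falls short of the bound because intersections may lie at infinity, over extension fields, or carry multiplicity).


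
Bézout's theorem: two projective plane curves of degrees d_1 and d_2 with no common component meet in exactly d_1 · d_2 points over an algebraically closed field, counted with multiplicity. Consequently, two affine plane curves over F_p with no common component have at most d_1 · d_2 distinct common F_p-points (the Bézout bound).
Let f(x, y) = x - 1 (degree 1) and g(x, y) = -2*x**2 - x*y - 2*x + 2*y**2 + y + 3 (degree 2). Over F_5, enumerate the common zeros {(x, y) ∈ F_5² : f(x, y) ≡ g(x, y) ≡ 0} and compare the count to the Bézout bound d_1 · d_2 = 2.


Common zeros: ∅; count = 0; Bézout bound = 2.

deg(f) = 1, deg(g) = 2, so Bézout bound = 2.
Scan x ∈ F_5. For each x, list the y ∈ F_5 with f(x, y) ≡ 0 and those with g(x, y) ≡ 0 (mod 5); the common zeros in that column are the intersection.
  x = 0: f ≡ 0 at y ∈ ∅; g ≡ 0 at y ∈ ∅; common: ∅.
  x = 1: f ≡ 0 at y ∈ {0, 1, 2, 3, 4}; g ≡ 0 at y ∈ ∅; common: ∅.
  x = 2: f ≡ 0 at y ∈ ∅; g ≡ 0 at y ∈ ∅; common: ∅.
  x = 3: f ≡ 0 at y ∈ ∅; g ≡ 0 at y ∈ ∅; common: ∅.
  x = 4: f ≡ 0 at y ∈ ∅; g ≡ 0 at y ∈ {2}; common: ∅.
Collecting: common zeros = ∅, so the count is 0.
Comparison with the Bézout bound: 0 ≤ 2 = deg(f)·deg(g), as expected for curves with no common component (the affine F_5-count falls short of the bound because intersections may lie at infinity, over extension fields, or carry multiplicity).


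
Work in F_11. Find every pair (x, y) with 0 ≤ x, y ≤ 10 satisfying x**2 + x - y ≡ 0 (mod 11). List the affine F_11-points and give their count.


Affine F_11-points: {(0, 0), (1, 2), (2, 6), (3, 1), (4, 9), (5, 8), (6, 9), (7, 1), (8, 6), (9, 2), (10, 0)}; count = 11.

For each of the 121 pairs (x, y) ∈ F_11², evaluate f(x, y) mod 11. Record the zeros.
  x = 0: [0↦0, 1↦10, 2↦9, 3↦8, 4↦7, 5↦6, 6↦5, 7↦4, 8↦3, 9↦2, 10↦1]  zeros at y ∈ {0}
  x = 1: [0↦2, 1↦1, 2↦0, 3↦10, 4↦9, 5↦8, 6↦7, 7↦6, 8↦5, 9↦4, 10↦3]  zeros at y ∈ {2}
  x = 2: [0↦6, 1↦5, 2↦4, 3↦3, 4↦2, 5↦1, 6↦0, 7↦10, 8↦9, 9↦8, 10↦7]  zeros at y ∈ {6}
  x = 3: [0↦1, 1↦0, 2↦10, 3↦9, 4↦8, 5↦7, 6↦6, 7↦5, 8↦4, 9↦3, 10↦2]  zeros at y ∈ {1}
  x = 4: [0↦9, 1↦8, 2↦7, 3↦6, 4↦5, 5↦4, 6↦3, 7↦2, 8↦1, 9↦0, 10↦10]  zeros at y ∈ {9}
  x = 5: [0↦8, 1↦7, 2↦6, 3↦5, 4↦4, 5↦3, 6↦2, 7↦1, 8↦0, 9↦10, 10↦9]  zeros at y ∈ {8}
  x = 6: [0↦9, 1↦8, 2↦7, 3↦6, 4↦5, 5↦4, 6↦3, 7↦2, 8↦1, 9↦0, 10↦10]  zeros at y ∈ {9}
  x = 7: [0↦1, 1↦0, 2↦10, 3↦9, 4↦8, 5↦7, 6↦6, 7↦5, 8↦4, 9↦3, 10↦2]  zeros at y ∈ {1}
  x = 8: [0↦6, 1↦5, 2↦4, 3↦3, 4↦2, 5↦1, 6↦0, 7↦10, 8↦9, 9↦8, 10↦7]  zeros at y ∈ {6}
  x = 9: [0↦2, 1↦1, 2↦0, 3↦10, 4↦9, 5↦8, 6↦7, 7↦6, 8↦5, 9↦4, 10↦3]  zeros at y ∈ {2}
  x = 10: [0↦0, 1↦10, 2↦9, 3↦8, 4↦7, 5↦6, 6↦5, 7↦4, 8↦3, 9↦2, 10↦1]  zeros at y ∈ {0}
Collecting zeros: affine points = {(0, 0), (1, 2), (2, 6), (3, 1), (4, 9), (5, 8), (6, 9), (7, 1), (8, 6), (9, 2), (10, 0)}.
Total count |C(F_11)_aff| = 11.


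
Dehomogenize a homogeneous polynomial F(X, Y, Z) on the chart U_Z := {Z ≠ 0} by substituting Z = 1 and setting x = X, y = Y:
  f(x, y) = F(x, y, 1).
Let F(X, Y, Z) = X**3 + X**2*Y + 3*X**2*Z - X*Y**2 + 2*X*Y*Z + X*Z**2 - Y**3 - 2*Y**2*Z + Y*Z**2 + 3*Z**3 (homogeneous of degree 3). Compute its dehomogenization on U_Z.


f(x, y) = x**3 + x**2*y + 3*x**2 - x*y**2 + 2*x*y + x - y**3 - 2*y**2 + y + 3

On U_Z we set Z = 1. Each monomial c·X^i·Y^j·Z^k in F becomes c·x^i·y^j·1^k = c·x^i·y^j.
Substituting Z = 1: F(X, Y, 1) = x**3 + x**2*y + 3*x**2 - x*y**2 + 2*x*y + x - y**3 - 2*y**2 + y + 3.
Note: deg(f) ≤ deg(F) = 3; strict inequality happens when F is divisible by Z (lost terms).


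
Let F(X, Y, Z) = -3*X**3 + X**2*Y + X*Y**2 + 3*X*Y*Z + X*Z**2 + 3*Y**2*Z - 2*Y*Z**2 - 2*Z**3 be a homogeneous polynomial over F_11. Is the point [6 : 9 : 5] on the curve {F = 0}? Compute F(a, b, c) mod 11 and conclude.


F(6,9,5) ≡ 9 (mod 11); P is NOT on the curve.

Evaluate F(6, 9, 5) term-by-term (mod 11).
  -3*X**3 ↦ -3·216·1·1 = -648
  X**2*Y ↦ 1·36·9·1 = 324
  X*Y**2 ↦ 1·6·81·1 = 486
  3*X*Y*Z ↦ 3·6·9·5 = 810
  X*Z**2 ↦ 1·6·1·25 = 150
  3*Y**2*Z ↦ 3·1·81·5 = 1215
  -2*Y*Z**2 ↦ -2·1·9·25 = -450
  -2*Z**3 ↦ -2·1·1·125 = -250
Sum: F(6, 9, 5) = (-648) + (324) + (486) + (810) + (150) + (1215) + (-450) + (-250) = 1637.
Reducing mod 11: 1637 ≡ 9 (mod 11).
Since F(a, b, c) ≡ 9 ≠ 0 (mod 11), P does NOT lie on the curve.


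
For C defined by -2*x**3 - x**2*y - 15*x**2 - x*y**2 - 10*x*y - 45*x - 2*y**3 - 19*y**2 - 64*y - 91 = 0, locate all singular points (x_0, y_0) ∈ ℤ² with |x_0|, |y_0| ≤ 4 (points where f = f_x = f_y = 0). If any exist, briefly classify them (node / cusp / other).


Singular points: {(-2, -3)}; classification: cusp.

Compute partial derivatives:
  f_x = -6*x**2 - 2*x*y - 30*x - y**2 - 10*y - 45.
  f_y = -x**2 - 2*x*y - 10*x - 6*y**2 - 38*y - 64.
Scan x_0 ∈ {−4, ..., 4}. For each x_0, f_y(x_0, y) is a polynomial in y; find its integer roots y ∈ {−4, ..., 4}, then test f_x and f at those candidates.
  x = -4: f_y(-4, y) = -6*y**2 - 30*y - 40; no integer root y with |y| ≤ 4.
  x = -3: f_y(-3, y) = -6*y**2 - 32*y - 43; no integer root y with |y| ≤ 4.
  x = -2: f_y(-2, y) = -6*y**2 - 34*y - 48; vanishes at y ∈ {-3}. (-2, -3): f_x = 0, f = 0 — SINGULAR.
  x = -1: f_y(-1, y) = -6*y**2 - 36*y - 55; no integer root y with |y| ≤ 4.
  x = 0: f_y(0, y) = -6*y**2 - 38*y - 64; no integer root y with |y| ≤ 4.
  x = 1: f_y(1, y) = -6*y**2 - 40*y - 75; no integer root y with |y| ≤ 4.
  x = 2: f_y(2, y) = -6*y**2 - 42*y - 88; no integer root y with |y| ≤ 4.
  x = 3: f_y(3, y) = -6*y**2 - 44*y - 103; no integer root y with |y| ≤ 4.
  x = 4: f_y(4, y) = -6*y**2 - 46*y - 120; no integer root y with |y| ≤ 4.
Only singular point on the grid: (-2, -3).
Classify: substitute x = -2 + u, y = -3 + v and expand: f = -2*u**3 - u**2*v - u*v**2 - 2*v**3 + v**2.
No constant or linear terms (consistent with a singular point). Quadratic part: v**2. Cubic part: -2*u**3 - u**2*v - u*v**2 - 2*v**3.
The quadratic part v**2 is a perfect square, so there is a single (double) tangent line v = 0, i.e. y = -3. Restricting the cubic part to that line (v = 0) leaves -2*u**3 ≠ 0, so f is not divisible by v and the branch is v² ≈ 2*u**3 to lowest order — this is a cusp.
Classification: cusp.
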